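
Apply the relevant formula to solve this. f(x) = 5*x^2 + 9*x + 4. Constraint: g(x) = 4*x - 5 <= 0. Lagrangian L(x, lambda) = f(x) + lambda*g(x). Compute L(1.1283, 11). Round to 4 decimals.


Step 1: Evaluate f(x).
f(1.1283) = 5*1.1283^2 + 9*1.1283 + 4 = 20.52
Step 2: Evaluate g(x).
g(1.1283) = 4*1.1283 - 5 = -0.4868
Step 3: Compute Lagrangian.
L = 20.52 + 11*-0.4868 = 15.1652


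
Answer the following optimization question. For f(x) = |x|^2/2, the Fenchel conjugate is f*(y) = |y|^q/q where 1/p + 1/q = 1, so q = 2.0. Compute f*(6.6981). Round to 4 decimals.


The conjugate exponent q satisfies 1/p + 1/q = 1.
p = 2, so q = 2/(2 - 1) = 2.0
|y|^q = 6.6981^2.0 = 44.8645
f*(6.6981) = 44.8645 / 2.0 = 22.4323


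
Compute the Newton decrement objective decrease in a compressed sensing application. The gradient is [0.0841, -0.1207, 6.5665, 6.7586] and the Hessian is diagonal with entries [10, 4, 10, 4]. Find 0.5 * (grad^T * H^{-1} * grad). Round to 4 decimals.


Step 1: H is diagonal, so H^(-1) * g = [0.0084, -0.0302, 0.6567, 1.6897].
Step 2: g^T H^(-1) g = sum_i g_i^2 / H_ii
  = (0.0841)^2/10 + (-0.1207)^2/4 + (6.5665)^2/10 + (6.7586)^2/4
  = 0.0007 + 0.0036 + 4.3119 + 11.4197 = 15.7359
Step 3: Objective decrease = 0.5 * g^T H^(-1) g = 7.868


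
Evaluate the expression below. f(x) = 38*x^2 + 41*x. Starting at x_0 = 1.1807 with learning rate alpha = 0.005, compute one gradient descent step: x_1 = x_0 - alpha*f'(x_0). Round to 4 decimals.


We compute the gradient at x_0 and apply the update.
f'(x) = 76*x + 41
f'(1.1807) = 76*1.1807 + 41 = 130.7332
x_1 = 1.1807 - 0.005*130.7332 = 0.527


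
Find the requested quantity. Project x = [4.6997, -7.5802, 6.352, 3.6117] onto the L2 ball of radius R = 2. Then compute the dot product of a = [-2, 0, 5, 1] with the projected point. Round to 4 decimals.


Step 1: Compute ||x|| (intermediates to 6 decimals).
||x|| = sqrt(4.6997^2 + (-7.5802)^2 + 6.352^2 + 3.6117^2) = 11.529913
Step 2: Project.
Since ||x|| > R, scale = R/||x|| = 2/11.529913 = 0.173462, proj(x) = scale * x
proj(x) = [0.815219, -1.314877, 1.101831, 0.626493]
Step 3: Dot product.
a^T * proj(x) = -2*0.815219 + 0*(-1.314877) + 5*1.101831 + 1*0.626493 = 4.5052


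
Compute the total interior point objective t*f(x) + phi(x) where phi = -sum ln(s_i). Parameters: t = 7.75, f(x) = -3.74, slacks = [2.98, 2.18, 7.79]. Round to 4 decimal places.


Step 1: Compute log-barrier.
ln values: [1.0919, 0.7793, 2.0528]
phi = -(1.0919 + 0.7793 + 2.0528) = -3.9241
Step 2: Compute augmented objective.
t*f(x) = 7.75*-3.74 = -28.985
Total = -28.985 - 3.9241 = -32.9091


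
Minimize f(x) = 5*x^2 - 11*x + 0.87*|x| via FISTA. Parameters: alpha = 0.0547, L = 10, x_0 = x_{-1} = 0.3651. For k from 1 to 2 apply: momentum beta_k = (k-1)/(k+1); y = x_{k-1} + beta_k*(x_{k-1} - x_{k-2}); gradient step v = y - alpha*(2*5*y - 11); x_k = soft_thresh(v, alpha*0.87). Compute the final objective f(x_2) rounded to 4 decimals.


FISTA on f(x) = 5*x^2 - 11*x + 0.87*|x|
L = 10, alpha = 0.0547
Iteration 1: beta = 0.0, y = 0.3651 + 0.0*(0.3651 - 0.3651) = 0.3651
  grad(y) = -7.349, v = y - alpha*grad = 0.7671
  prox(v) = soft_thresh(0.7671, 0.0476) = 0.7195
Iteration 2: beta = 0.3333, y = 0.7195 + 0.3333*(0.7195 - 0.3651) = 0.8376
  grad(y) = -2.6236, v = y - alpha*grad = 0.9811
  prox(v) = soft_thresh(0.9811, 0.0476) = 0.9336
f(x_2) = 5*0.9336^2 - 11*0.9336 + 0.87*|0.9336| = -5.0993


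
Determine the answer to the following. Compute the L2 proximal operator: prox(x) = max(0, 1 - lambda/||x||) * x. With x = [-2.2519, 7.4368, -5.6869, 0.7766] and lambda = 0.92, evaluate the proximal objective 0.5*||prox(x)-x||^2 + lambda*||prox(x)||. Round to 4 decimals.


Step 1: Compute ||x||.
||x|| = 9.6603
Step 2: Compute scaling factor.
scale = max(0, 1 - 0.92/9.6603) = 0.9048
Step 3: prox(x) = [-2.0374, 6.7286, -5.1453, 0.7026]
||prox(x)|| = 8.7403
Step 4: Proximal objective.
0.5*||prox-x||^2 = 0.4232
lambda*||prox|| = 8.0411
Total = 8.4643


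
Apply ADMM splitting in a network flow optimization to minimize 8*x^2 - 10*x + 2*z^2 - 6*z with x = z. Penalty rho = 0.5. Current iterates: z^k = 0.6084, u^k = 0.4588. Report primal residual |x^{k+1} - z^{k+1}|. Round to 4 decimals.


ADMM iteration with rho = 0.5, z^k = 0.6084, u^k = 0.4588
Step 1: x-update.
Minimize 8*x^2 - 10*x + (0.5/2)*(x - 0.6084 + 0.4588)^2
FOC: (2*8 + 0.5)*x = 10 + 0.5*(0.6084 - 0.4588)
x^{k+1} = 0.6106
Step 2: z-update.
Minimize 2*z^2 - 6*z + (0.5/2)*(0.6106 - z + 0.4588)^2
FOC: (2*2 + 0.5)*z = 6 + 0.5*(0.6106 + 0.4588)
z^{k+1} = 1.4522
Step 3: u-update.
u^{k+1} = 0.4588 + 0.6106 - 1.4522 = -0.3828
Step 4: Primal residual = |0.6106 - 1.4522| = 0.8416


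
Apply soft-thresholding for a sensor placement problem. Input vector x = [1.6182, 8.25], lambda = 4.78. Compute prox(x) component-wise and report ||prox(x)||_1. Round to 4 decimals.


Soft-thresholding with lambda = 4.78:
prox(1.6182) = sign(1.6182)*max(|1.6182| - 4.78, 0) = 0.0
prox(8.25) = sign(8.25)*max(|8.25| - 4.78, 0) = 3.47
prox(x) = [0.0, 3.47]
||prox(x)||_1 = 0.0 + 3.47 = 3.47


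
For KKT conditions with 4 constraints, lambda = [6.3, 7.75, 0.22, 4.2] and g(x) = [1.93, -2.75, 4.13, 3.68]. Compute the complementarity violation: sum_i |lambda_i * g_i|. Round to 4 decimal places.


KKT complementary slackness check:
lambda_1 * g_1 = 6.3 * 1.93 = 12.159
lambda_2 * g_2 = 7.75 * -2.75 = -21.3125
lambda_3 * g_3 = 0.22 * 4.13 = 0.9086
lambda_4 * g_4 = 4.2 * 3.68 = 15.456
Total violation = 12.159 + 21.3125 + 0.9086 + 15.456 = 49.8361


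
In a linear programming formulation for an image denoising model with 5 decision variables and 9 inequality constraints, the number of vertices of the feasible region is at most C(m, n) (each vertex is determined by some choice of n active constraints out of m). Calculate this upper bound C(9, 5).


Each vertex corresponds to some choice of n active constraints out of m, so the number of vertices is at most C(m, n) = m! / (n!(m-n)!).
m = 9, n = 5
Numerator: 9 * 8 * 7 * 6 * 5
Denominator: 5! = 120
C(9, 5) = 126


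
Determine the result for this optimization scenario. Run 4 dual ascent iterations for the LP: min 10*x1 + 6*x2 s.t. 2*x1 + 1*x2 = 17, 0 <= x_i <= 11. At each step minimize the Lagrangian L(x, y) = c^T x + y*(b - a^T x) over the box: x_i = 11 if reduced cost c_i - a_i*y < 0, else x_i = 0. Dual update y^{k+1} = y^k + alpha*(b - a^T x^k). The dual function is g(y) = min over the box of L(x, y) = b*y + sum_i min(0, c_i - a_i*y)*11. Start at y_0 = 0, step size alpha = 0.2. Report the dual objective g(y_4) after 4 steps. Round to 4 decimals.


Dual ascent for LP: min 10*x1 + 6*x2, 2*x1 + 1*x2 = 17, 0 <= x_i <= 11
Step 1: y^k = 0.0, reduced costs: (10.0, 6.0)
  x^k = (0.0, 0.0), subgradient = b - a^T x = 17.0
  y^{k+1} = 0.0 + 0.2*17.0 = 3.4
Step 2: y^k = 3.4, reduced costs: (3.2, 2.6)
  x^k = (0.0, 0.0), subgradient = b - a^T x = 17.0
  y^{k+1} = 3.4 + 0.2*17.0 = 6.8
Step 3: y^k = 6.8, reduced costs: (-3.6, -0.8)
  x^k = (11.0, 11.0), subgradient = b - a^T x = -16.0
  y^{k+1} = 6.8 + 0.2*-16.0 = 3.6
Step 4: y^k = 3.6, reduced costs: (2.8, 2.4)
  x^k = (0.0, 0.0), subgradient = b - a^T x = 17.0
  y^{k+1} = 3.6 + 0.2*17.0 = 7.0
Dual objective at y_4 = 7.0: reduced costs (-4.0, -1.0), box minimizer x = (11.0, 11.0)
g(y_4) = b*y + (c1 - a1*y)*x1 + (c2 - a2*y)*x2 = 17*7.0 + (-4.0)*11.0 + (-1.0)*11.0 = 119.0 - 44.0 - 11.0 = 64.0


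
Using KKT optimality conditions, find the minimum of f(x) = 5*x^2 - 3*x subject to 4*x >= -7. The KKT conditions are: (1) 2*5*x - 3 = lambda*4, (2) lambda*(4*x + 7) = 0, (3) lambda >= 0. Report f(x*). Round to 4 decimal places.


Step 1: Try lambda = 0 (constraint inactive).
Stationarity: 2*5*x - 3 = 0
x* = 3/(2*5) = 0.3
Check constraint: 4*0.3 = 1.2 >= -7 -- satisfied.
Step 2: Compute optimal value.
f(x*) = 5*0.3^2 - 3*0.3 = -0.45


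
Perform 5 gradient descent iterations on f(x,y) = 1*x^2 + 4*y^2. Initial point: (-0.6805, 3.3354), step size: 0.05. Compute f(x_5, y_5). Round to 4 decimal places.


Gradient descent on f(x,y) = 1*x^2 + 4*y^2.
Starting point: (-0.6805, 3.3354), alpha = 0.05
Step 1: grad_x = 2*1*-0.6805 = -1.361, grad_y = 2*4*3.3354 = 26.6832
  x_1 = -0.6805 - 0.05*-1.361 = -0.6125
  y_1 = 3.3354 - 0.05*26.6832 = 2.0012
Step 2: grad_x = 2*1*-0.6125 = -1.2249, grad_y = 2*4*2.0012 = 16.0099
  x_2 = -0.6125 - 0.05*-1.2249 = -0.5512
  y_2 = 2.0012 - 0.05*16.0099 = 1.2007
Step 3: grad_x = 2*1*-0.5512 = -1.1024, grad_y = 2*4*1.2007 = 9.606
  x_3 = -0.5512 - 0.05*-1.1024 = -0.4961
  y_3 = 1.2007 - 0.05*9.606 = 0.7204
Step 4: grad_x = 2*1*-0.4961 = -0.9922, grad_y = 2*4*0.7204 = 5.7636
  x_4 = -0.4961 - 0.05*-0.9922 = -0.4465
  y_4 = 0.7204 - 0.05*5.7636 = 0.4323
Step 5: grad_x = 2*1*-0.4465 = -0.893, grad_y = 2*4*0.4323 = 3.4581
  x_5 = -0.4465 - 0.05*-0.893 = -0.4018
  y_5 = 0.4323 - 0.05*3.4581 = 0.2594
f(-0.4018, 0.2594) = 1*(-0.4018)^2 + 4*0.2594^2 = 0.4305


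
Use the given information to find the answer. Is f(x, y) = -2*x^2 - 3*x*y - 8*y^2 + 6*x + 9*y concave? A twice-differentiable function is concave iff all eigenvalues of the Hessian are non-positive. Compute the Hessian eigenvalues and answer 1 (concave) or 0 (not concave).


The Hessian of f(x,y) = -2*x^2 - 3*x*y - 8*y^2 + 6*x + 9*y is:
H = [[-4, -3], [-3, -16]]
Trace = -4 - 16 = -20
Determinant = -4*-16 - (-3)^2 = 55
Discriminant = (-20)^2 - 4*55 = 180.0
Eigenvalues: lambda_1 = -16.7082, lambda_2 = -3.2918
The function is concave.

1


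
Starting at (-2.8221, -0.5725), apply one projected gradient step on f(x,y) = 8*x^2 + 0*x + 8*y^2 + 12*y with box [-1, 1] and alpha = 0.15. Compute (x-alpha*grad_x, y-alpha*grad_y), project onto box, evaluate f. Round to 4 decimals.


Step 1: Compute gradient at (-2.8221, -0.5725).
grad_x = 2*8*-2.8221 + 0 = -45.1536
grad_y = 2*8*-0.5725 + 12 = 2.84
Step 2: Gradient step.
x_raw = -2.8221 - 0.15*-45.1536 = 3.9509
y_raw = -0.5725 - 0.15*2.84 = -0.9985
Step 3: Project onto [-1, 1].
x_proj = clip(3.9509) = 1.0
y_proj = clip(-0.9985) = -0.9985
Step 4: Evaluate f.
f(1.0, -0.9985) = 3.994


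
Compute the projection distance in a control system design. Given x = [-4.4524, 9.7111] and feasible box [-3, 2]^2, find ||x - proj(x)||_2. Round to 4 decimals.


Project each component onto [-3, 2].
clip(-4.4524) = -3.0, clip(9.7111) = 2.0
Projection = [-3.0, 2.0]
Squared diffs: [2.1095, 59.4611]
Distance = sqrt(61.5706) = 7.8467


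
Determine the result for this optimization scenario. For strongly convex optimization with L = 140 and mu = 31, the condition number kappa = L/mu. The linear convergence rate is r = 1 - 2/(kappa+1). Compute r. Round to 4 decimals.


Step 1: Compute the condition number.
kappa = L/mu = 140/31 = 4.5161
Step 2: Compute the convergence rate.
r = 1 - 2/(kappa + 1) = 1 - 2*mu/(L + mu) = (L - mu)/(L + mu) = 109/171 = 0.6374


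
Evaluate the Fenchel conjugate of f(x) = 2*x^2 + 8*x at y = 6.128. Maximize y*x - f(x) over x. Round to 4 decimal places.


f*(y) = sup_x {y*x - a*x^2 - b*x} = sup_x {(y-b)*x - a*x^2}
FOC: (y - b) - 2a*x = 0 => x* = (y - b)/(2a)
x* = (6.128 - 8)/(2*2) = -0.468
f*(6.128) = (y-b)^2/(4a) = (6.128 - 8)^2/(4*2)
= 3.5044/8 = 0.438


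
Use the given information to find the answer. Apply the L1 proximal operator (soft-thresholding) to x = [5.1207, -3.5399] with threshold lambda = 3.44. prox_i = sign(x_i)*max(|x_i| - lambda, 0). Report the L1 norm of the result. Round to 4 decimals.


Soft-thresholding with lambda = 3.44:
prox(5.1207) = sign(5.1207)*max(|5.1207| - 3.44, 0) = 1.6807
prox(-3.5399) = sign(-3.5399)*max(|-3.5399| - 3.44, 0) = -0.0999
prox(x) = [1.6807, -0.0999]
||prox(x)||_1 = 1.6807 + 0.0999 = 1.7806


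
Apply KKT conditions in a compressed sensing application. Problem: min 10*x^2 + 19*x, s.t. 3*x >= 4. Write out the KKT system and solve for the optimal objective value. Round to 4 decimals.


Step 1: Try lambda = 0 (constraint inactive).
x_unc = -19/(2*10) = -0.95
Check: 3*-0.95 = -2.85 < 4 -- violated!
Step 2: Constraint must be active: 3*x = 4
x* = 4/3 = 1.3333 (rounded; the exact value 4/3 is used below)
lambda = (2*10*(4/3) + 19)/3 = 15.2222
Step 3: Compute optimal value.
f(x*) = 10*(4/3)^2 + 19*(4/3) = 43.1111


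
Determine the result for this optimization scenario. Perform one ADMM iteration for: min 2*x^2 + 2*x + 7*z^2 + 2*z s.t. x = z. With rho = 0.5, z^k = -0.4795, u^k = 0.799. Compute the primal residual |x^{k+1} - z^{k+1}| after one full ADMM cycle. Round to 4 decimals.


ADMM iteration with rho = 0.5, z^k = -0.4795, u^k = 0.799
Step 1: x-update.
Minimize 2*x^2 + 2*x + (0.5/2)*(x + 0.4795 + 0.799)^2
FOC: (2*2 + 0.5)*x = -2 + 0.5*(-0.4795 - 0.799)
x^{k+1} = -0.5865
Step 2: z-update.
Minimize 7*z^2 + 2*z + (0.5/2)*(-0.5865 - z + 0.799)^2
FOC: (2*7 + 0.5)*z = -2 + 0.5*(-0.5865 + 0.799)
z^{k+1} = -0.1306
Step 3: u-update.
u^{k+1} = 0.799 - 0.5865 + 0.1306 = 0.3431
Step 4: Primal residual = |-0.5865 + 0.1306| = 0.4559


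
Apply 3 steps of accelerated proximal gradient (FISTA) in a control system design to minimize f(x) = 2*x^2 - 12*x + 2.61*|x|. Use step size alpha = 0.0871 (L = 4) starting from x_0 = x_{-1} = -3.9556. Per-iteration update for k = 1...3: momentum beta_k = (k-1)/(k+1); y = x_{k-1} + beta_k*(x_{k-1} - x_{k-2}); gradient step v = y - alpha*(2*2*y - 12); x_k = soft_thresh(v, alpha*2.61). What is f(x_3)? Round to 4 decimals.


FISTA on f(x) = 2*x^2 - 12*x + 2.61*|x|
L = 4, alpha = 0.0871
Iteration 1: beta = 0.0, y = -3.9556 + 0.0*(-3.9556 + 3.9556) = -3.9556
  grad(y) = -27.8224, v = y - alpha*grad = -1.5323
  prox(v) = soft_thresh(-1.5323, 0.2273) = -1.3049
Iteration 2: beta = 0.3333, y = -1.3049 + 0.3333*(-1.3049 + 3.9556) = -0.4214
  grad(y) = -13.6855, v = y - alpha*grad = 0.7706
  prox(v) = soft_thresh(0.7706, 0.2273) = 0.5433
Iteration 3: beta = 0.5, y = 0.5433 + 0.5*(0.5433 + 1.3049) = 1.4674
  grad(y) = -6.1304, v = y - alpha*grad = 2.0014
  prox(v) = soft_thresh(2.0014, 0.2273) = 1.774
f(x_3) = 2*1.774^2 - 12*1.774 + 2.61*|1.774| = -10.3638


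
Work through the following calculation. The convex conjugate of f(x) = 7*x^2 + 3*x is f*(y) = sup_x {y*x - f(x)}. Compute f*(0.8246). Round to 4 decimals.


f*(y) = sup_x {y*x - a*x^2 - b*x} = sup_x {(y-b)*x - a*x^2}
FOC: (y - b) - 2a*x = 0 => x* = (y - b)/(2a)
x* = (0.8246 - 3)/(2*7) = -0.1554
f*(0.8246) = (y-b)^2/(4a) = (0.8246 - 3)^2/(4*7)
= 4.7324/28 = 0.169


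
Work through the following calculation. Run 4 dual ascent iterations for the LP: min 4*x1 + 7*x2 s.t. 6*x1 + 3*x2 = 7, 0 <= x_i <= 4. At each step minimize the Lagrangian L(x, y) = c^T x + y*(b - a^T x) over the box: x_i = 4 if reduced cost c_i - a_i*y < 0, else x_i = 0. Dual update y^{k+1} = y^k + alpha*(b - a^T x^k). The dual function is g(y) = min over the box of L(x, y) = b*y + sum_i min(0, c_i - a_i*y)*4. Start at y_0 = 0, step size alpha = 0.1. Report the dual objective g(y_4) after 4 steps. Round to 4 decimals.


Dual ascent for LP: min 4*x1 + 7*x2, 6*x1 + 3*x2 = 7, 0 <= x_i <= 4
Step 1: y^k = 0.0, reduced costs: (4.0, 7.0)
  x^k = (0.0, 0.0), subgradient = b - a^T x = 7.0
  y^{k+1} = 0.0 + 0.1*7.0 = 0.7
Step 2: y^k = 0.7, reduced costs: (-0.2, 4.9)
  x^k = (4.0, 0.0), subgradient = b - a^T x = -17.0
  y^{k+1} = 0.7 + 0.1*-17.0 = -1.0
Step 3: y^k = -1.0, reduced costs: (10.0, 10.0)
  x^k = (0.0, 0.0), subgradient = b - a^T x = 7.0
  y^{k+1} = -1.0 + 0.1*7.0 = -0.3
Step 4: y^k = -0.3, reduced costs: (5.8, 7.9)
  x^k = (0.0, 0.0), subgradient = b - a^T x = 7.0
  y^{k+1} = -0.3 + 0.1*7.0 = 0.4
Dual objective at y_4 = 0.4: reduced costs (1.6, 5.8), box minimizer x = (0.0, 0.0)
g(y_4) = b*y + (c1 - a1*y)*x1 + (c2 - a2*y)*x2 = 7*0.4 + 1.6*0.0 + 5.8*0.0 = 2.8 + 0.0 + 0.0 = 2.8


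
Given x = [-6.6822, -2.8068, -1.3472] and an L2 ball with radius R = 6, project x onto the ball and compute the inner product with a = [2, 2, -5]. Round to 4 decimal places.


Step 1: Compute ||x|| (intermediates to 6 decimals).
||x|| = sqrt((-6.6822)^2 + (-2.8068)^2 + (-1.3472)^2) = 7.371897
Step 2: Project.
Since ||x|| > R, scale = R/||x|| = 6/7.371897 = 0.813902, proj(x) = scale * x
proj(x) = [-5.438656, -2.28446, -1.096489]
Step 3: Dot product.
a^T * proj(x) = 2*(-5.438656) + 2*(-2.28446) - 5*(-1.096489) = -9.9638


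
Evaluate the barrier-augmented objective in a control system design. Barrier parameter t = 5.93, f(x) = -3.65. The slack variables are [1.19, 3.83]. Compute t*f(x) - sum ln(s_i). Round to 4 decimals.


Step 1: Compute log-barrier.
ln values: [0.174, 1.3429]
phi = -(0.174 + 1.3429) = -1.5168
Step 2: Compute augmented objective.
t*f(x) = 5.93*-3.65 = -21.6445
Total = -21.6445 - 1.5168 = -23.1613


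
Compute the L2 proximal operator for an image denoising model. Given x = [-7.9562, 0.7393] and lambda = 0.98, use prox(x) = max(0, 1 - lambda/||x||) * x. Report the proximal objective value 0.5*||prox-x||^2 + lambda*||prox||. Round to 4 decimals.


Step 1: Compute ||x||.
||x|| = 7.9905
Step 2: Compute scaling factor.
scale = max(0, 1 - 0.98/7.9905) = 0.8774
Step 3: prox(x) = [-6.9804, 0.6486]
||prox(x)|| = 7.0105
Step 4: Proximal objective.
0.5*||prox-x||^2 = 0.4802
lambda*||prox|| = 6.8703
Total = 7.3505


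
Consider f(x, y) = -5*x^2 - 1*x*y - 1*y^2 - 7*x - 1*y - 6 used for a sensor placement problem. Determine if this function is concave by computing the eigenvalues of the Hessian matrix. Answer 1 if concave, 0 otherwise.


The Hessian of f(x,y) = -5*x^2 - 1*x*y - 1*y^2 - 7*x - 1*y - 6 is:
H = [[-10, -1], [-1, -2]]
Trace = -10 - 2 = -12
Determinant = -10*-2 - (-1)^2 = 19
Discriminant = (-12)^2 - 4*19 = 68.0
Eigenvalues: lambda_1 = -10.1231, lambda_2 = -1.8769
The function is concave.

1


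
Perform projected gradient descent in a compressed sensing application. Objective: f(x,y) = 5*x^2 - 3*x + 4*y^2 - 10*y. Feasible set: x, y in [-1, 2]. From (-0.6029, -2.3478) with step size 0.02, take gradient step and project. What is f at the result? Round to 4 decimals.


Step 1: Compute gradient at (-0.6029, -2.3478).
grad_x = 2*5*-0.6029 - 3 = -9.029
grad_y = 2*4*-2.3478 - 10 = -28.7824
Step 2: Gradient step.
x_raw = -0.6029 - 0.02*-9.029 = -0.4223
y_raw = -2.3478 - 0.02*-28.7824 = -1.7722
Step 3: Project onto [-1, 2].
x_proj = clip(-0.4223) = -0.4223
y_proj = clip(-1.7722) = -1.0
Step 4: Evaluate f.
f(-0.4223, -1.0) = 16.1587


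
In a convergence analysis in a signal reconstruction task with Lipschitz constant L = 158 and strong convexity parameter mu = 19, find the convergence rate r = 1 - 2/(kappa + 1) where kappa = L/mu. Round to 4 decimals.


Step 1: Compute the condition number.
kappa = L/mu = 158/19 = 8.3158
Step 2: Compute the convergence rate.
r = 1 - 2/(kappa + 1) = 1 - 2*mu/(L + mu) = (L - mu)/(L + mu) = 139/177 = 0.7853


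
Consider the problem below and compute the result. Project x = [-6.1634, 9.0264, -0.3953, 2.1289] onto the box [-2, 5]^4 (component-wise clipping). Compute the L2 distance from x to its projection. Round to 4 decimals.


Project each component onto [-2, 5].
clip(-6.1634) = -2.0, clip(9.0264) = 5.0, clip(-0.3953) = -0.3953, clip(2.1289) = 2.1289
Projection = [-2.0, 5.0, -0.3953, 2.1289]
Squared diffs: [17.3339, 16.2119, 0.0, 0.0]
Distance = sqrt(33.5458) = 5.7919


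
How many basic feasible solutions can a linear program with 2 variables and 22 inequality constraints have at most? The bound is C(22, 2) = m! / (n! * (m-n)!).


Each vertex corresponds to some choice of n active constraints out of m, so the number of vertices is at most C(m, n) = m! / (n!(m-n)!).
m = 22, n = 2
Numerator: 22 * 21
Denominator: 2! = 2
C(22, 2) = 231


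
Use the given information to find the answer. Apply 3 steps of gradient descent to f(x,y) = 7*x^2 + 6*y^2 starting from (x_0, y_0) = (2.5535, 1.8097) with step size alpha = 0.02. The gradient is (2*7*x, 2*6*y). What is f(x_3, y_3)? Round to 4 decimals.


Gradient descent on f(x,y) = 7*x^2 + 6*y^2.
Starting point: (2.5535, 1.8097), alpha = 0.02
Step 1: grad_x = 2*7*2.5535 = 35.749, grad_y = 2*6*1.8097 = 21.7164
  x_1 = 2.5535 - 0.02*35.749 = 1.8385
  y_1 = 1.8097 - 0.02*21.7164 = 1.3754
Step 2: grad_x = 2*7*1.8385 = 25.7393, grad_y = 2*6*1.3754 = 16.5045
  x_2 = 1.8385 - 0.02*25.7393 = 1.3237
  y_2 = 1.3754 - 0.02*16.5045 = 1.0453
Step 3: grad_x = 2*7*1.3237 = 18.5323, grad_y = 2*6*1.0453 = 12.5434
  x_3 = 1.3237 - 0.02*18.5323 = 0.9531
  y_3 = 1.0453 - 0.02*12.5434 = 0.7944
f(0.9531, 0.7944) = 7*0.9531^2 + 6*0.7944^2 = 10.1452


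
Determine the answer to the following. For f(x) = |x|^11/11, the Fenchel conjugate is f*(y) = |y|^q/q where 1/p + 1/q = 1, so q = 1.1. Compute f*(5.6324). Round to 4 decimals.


The conjugate exponent q satisfies 1/p + 1/q = 1.
p = 11, so q = 11/(11 - 1) = 1.1
|y|^q = 5.6324^1.1 = 6.6952
f*(5.6324) = 6.6952 / 1.1 = 6.0865


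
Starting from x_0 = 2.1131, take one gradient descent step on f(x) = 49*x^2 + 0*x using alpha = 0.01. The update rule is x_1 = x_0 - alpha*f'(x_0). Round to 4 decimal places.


We compute the gradient at x_0 and apply the update.
f'(x) = 98*x + 0
f'(2.1131) = 98*2.1131 + 0 = 207.0838
x_1 = 2.1131 - 0.01*207.0838 = 0.0423


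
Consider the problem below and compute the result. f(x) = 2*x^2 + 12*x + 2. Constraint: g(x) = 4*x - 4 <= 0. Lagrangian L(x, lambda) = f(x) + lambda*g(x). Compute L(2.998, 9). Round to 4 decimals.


Step 1: Evaluate f(x).
f(2.998) = 2*2.998^2 + 12*2.998 + 2 = 55.952
Step 2: Evaluate g(x).
g(2.998) = 4*2.998 - 4 = 7.992
Step 3: Compute Lagrangian.
L = 55.952 + 9*7.992 = 127.88


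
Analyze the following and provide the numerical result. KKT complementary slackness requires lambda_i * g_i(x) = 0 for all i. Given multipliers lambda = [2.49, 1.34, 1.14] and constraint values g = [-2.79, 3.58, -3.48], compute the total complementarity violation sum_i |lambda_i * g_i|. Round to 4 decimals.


KKT complementary slackness check:
lambda_1 * g_1 = 2.49 * -2.79 = -6.9471
lambda_2 * g_2 = 1.34 * 3.58 = 4.7972
lambda_3 * g_3 = 1.14 * -3.48 = -3.9672
Total violation = 6.9471 + 4.7972 + 3.9672 = 15.7115


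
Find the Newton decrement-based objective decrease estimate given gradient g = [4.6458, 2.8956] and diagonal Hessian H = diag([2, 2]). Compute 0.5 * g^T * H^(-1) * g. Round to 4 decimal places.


Step 1: H is diagonal, so H^(-1) * g = [2.3229, 1.4478].
Step 2: g^T H^(-1) g = sum_i g_i^2 / H_ii
  = (4.6458)^2/2 + (2.8956)^2/2
  = 10.7917 + 4.1922 = 14.984
Step 3: Objective decrease = 0.5 * g^T H^(-1) g = 7.492


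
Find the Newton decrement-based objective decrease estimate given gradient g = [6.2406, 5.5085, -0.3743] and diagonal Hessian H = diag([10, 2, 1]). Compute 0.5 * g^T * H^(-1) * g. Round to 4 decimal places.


Step 1: H is diagonal, so H^(-1) * g = [0.6241, 2.7543, -0.3743].
Step 2: g^T H^(-1) g = sum_i g_i^2 / H_ii
  = (6.2406)^2/10 + (5.5085)^2/2 + (-0.3743)^2/1
  = 3.8945 + 15.1718 + 0.1401 = 19.2064
Step 3: Objective decrease = 0.5 * g^T H^(-1) g = 9.6032


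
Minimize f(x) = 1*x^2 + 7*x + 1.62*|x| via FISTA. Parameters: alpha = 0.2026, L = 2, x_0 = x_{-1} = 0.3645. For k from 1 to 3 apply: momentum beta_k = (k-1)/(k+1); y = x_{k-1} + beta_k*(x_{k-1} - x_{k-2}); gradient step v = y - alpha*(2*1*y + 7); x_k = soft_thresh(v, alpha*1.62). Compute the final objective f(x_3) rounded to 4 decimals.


FISTA on f(x) = 1*x^2 + 7*x + 1.62*|x|
L = 2, alpha = 0.2026
Iteration 1: beta = 0.0, y = 0.3645 + 0.0*(0.3645 - 0.3645) = 0.3645
  grad(y) = 7.729, v = y - alpha*grad = -1.2014
  prox(v) = soft_thresh(-1.2014, 0.3282) = -0.8732
Iteration 2: beta = 0.3333, y = -0.8732 + 0.3333*(-0.8732 - 0.3645) = -1.2857
  grad(y) = 4.4285, v = y - alpha*grad = -2.183
  prox(v) = soft_thresh(-2.183, 0.3282) = -1.8547
Iteration 3: beta = 0.5, y = -1.8547 + 0.5*(-1.8547 + 0.8732) = -2.3455
  grad(y) = 2.3089, v = y - alpha*grad = -2.8133
  prox(v) = soft_thresh(-2.8133, 0.3282) = -2.4851
f(x_3) = 1*(-2.4851)^2 + 7*(-2.4851) + 1.62*|-2.4851| = -7.1941


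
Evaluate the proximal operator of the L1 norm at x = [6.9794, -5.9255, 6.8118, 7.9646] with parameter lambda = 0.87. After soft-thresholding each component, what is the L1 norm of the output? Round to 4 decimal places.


Soft-thresholding with lambda = 0.87:
prox(6.9794) = sign(6.9794)*max(|6.9794| - 0.87, 0) = 6.1094
prox(-5.9255) = sign(-5.9255)*max(|-5.9255| - 0.87, 0) = -5.0555
prox(6.8118) = sign(6.8118)*max(|6.8118| - 0.87, 0) = 5.9418
prox(7.9646) = sign(7.9646)*max(|7.9646| - 0.87, 0) = 7.0946
prox(x) = [6.1094, -5.0555, 5.9418, 7.0946]
||prox(x)||_1 = 6.1094 + 5.0555 + 5.9418 + 7.0946 = 24.2013


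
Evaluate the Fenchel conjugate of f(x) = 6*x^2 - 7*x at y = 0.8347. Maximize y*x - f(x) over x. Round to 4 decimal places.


f*(y) = sup_x {y*x - a*x^2 - b*x} = sup_x {(y-b)*x - a*x^2}
FOC: (y - b) - 2a*x = 0 => x* = (y - b)/(2a)
x* = (0.8347 + 7)/(2*6) = 0.6529
f*(0.8347) = (y-b)^2/(4a) = (0.8347 + 7)^2/(4*6)
= 61.3825/24 = 2.5576


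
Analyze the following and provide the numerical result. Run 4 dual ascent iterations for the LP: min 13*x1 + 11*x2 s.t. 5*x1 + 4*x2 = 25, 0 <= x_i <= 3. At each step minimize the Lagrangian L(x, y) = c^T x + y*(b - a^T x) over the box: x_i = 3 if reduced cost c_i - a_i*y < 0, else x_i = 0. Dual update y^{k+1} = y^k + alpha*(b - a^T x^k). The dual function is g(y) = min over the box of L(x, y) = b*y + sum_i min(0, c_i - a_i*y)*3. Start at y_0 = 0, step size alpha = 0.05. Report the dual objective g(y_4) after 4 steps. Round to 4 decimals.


Dual ascent for LP: min 13*x1 + 11*x2, 5*x1 + 4*x2 = 25, 0 <= x_i <= 3
Step 1: y^k = 0.0, reduced costs: (13.0, 11.0)
  x^k = (0.0, 0.0), subgradient = b - a^T x = 25.0
  y^{k+1} = 0.0 + 0.05*25.0 = 1.25
Step 2: y^k = 1.25, reduced costs: (6.75, 6.0)
  x^k = (0.0, 0.0), subgradient = b - a^T x = 25.0
  y^{k+1} = 1.25 + 0.05*25.0 = 2.5
Step 3: y^k = 2.5, reduced costs: (0.5, 1.0)
  x^k = (0.0, 0.0), subgradient = b - a^T x = 25.0
  y^{k+1} = 2.5 + 0.05*25.0 = 3.75
Step 4: y^k = 3.75, reduced costs: (-5.75, -4.0)
  x^k = (3.0, 3.0), subgradient = b - a^T x = -2.0
  y^{k+1} = 3.75 + 0.05*-2.0 = 3.65
Dual objective at y_4 = 3.65: reduced costs (-5.25, -3.6), box minimizer x = (3.0, 3.0)
g(y_4) = b*y + (c1 - a1*y)*x1 + (c2 - a2*y)*x2 = 25*3.65 + (-5.25)*3.0 + (-3.6)*3.0 = 91.25 - 15.75 - 10.8 = 64.7


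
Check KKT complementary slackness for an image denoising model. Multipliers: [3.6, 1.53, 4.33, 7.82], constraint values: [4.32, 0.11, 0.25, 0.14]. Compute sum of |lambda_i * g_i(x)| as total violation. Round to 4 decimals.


KKT complementary slackness check:
lambda_1 * g_1 = 3.6 * 4.32 = 15.552
lambda_2 * g_2 = 1.53 * 0.11 = 0.1683
lambda_3 * g_3 = 4.33 * 0.25 = 1.0825
lambda_4 * g_4 = 7.82 * 0.14 = 1.0948
Total violation = 15.552 + 0.1683 + 1.0825 + 1.0948 = 17.8976


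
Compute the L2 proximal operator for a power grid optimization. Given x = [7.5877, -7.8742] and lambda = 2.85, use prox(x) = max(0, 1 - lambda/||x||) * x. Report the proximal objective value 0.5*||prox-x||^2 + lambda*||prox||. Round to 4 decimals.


Step 1: Compute ||x||.
||x|| = 10.9351
Step 2: Compute scaling factor.
scale = max(0, 1 - 2.85/10.9351) = 0.7394
Step 3: prox(x) = [5.6101, -5.822]
||prox(x)|| = 8.0851
Step 4: Proximal objective.
0.5*||prox-x||^2 = 4.0613
lambda*||prox|| = 23.0425
Total = 27.1038


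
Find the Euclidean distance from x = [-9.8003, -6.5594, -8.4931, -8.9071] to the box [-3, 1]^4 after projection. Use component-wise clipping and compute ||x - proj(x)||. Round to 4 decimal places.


Project each component onto [-3, 1].
clip(-9.8003) = -3.0, clip(-6.5594) = -3.0, clip(-8.4931) = -3.0, clip(-8.9071) = -3.0
Projection = [-3.0, -3.0, -3.0, -3.0]
Squared diffs: [46.2441, 12.6693, 30.1741, 34.8938]
Distance = sqrt(123.9813) = 11.1347


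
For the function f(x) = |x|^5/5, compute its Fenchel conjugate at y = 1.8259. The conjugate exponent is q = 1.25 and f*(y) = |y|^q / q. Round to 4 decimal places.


The conjugate exponent q satisfies 1/p + 1/q = 1.
p = 5, so q = 5/(5 - 1) = 1.25
|y|^q = 1.8259^1.25 = 2.1225
f*(1.8259) = 2.1225 / 1.25 = 1.698


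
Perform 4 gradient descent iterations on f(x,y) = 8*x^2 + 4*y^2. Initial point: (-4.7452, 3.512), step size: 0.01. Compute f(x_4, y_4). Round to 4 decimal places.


Gradient descent on f(x,y) = 8*x^2 + 4*y^2.
Starting point: (-4.7452, 3.512), alpha = 0.01
Step 1: grad_x = 2*8*-4.7452 = -75.9232, grad_y = 2*4*3.512 = 28.096
  x_1 = -4.7452 - 0.01*-75.9232 = -3.986
  y_1 = 3.512 - 0.01*28.096 = 3.231
Step 2: grad_x = 2*8*-3.986 = -63.7755, grad_y = 2*4*3.231 = 25.8483
  x_2 = -3.986 - 0.01*-63.7755 = -3.3482
  y_2 = 3.231 - 0.01*25.8483 = 2.9726
Step 3: grad_x = 2*8*-3.3482 = -53.5714, grad_y = 2*4*2.9726 = 23.7805
  x_3 = -3.3482 - 0.01*-53.5714 = -2.8125
  y_3 = 2.9726 - 0.01*23.7805 = 2.7348
Step 4: grad_x = 2*8*-2.8125 = -45.0, grad_y = 2*4*2.7348 = 21.878
  x_4 = -2.8125 - 0.01*-45.0 = -2.3625
  y_4 = 2.7348 - 0.01*21.878 = 2.516
f(-2.3625, 2.516) = 8*(-2.3625)^2 + 4*2.516^2 = 69.9717


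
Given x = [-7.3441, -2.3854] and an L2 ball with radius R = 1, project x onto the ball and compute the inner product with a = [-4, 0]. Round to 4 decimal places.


Step 1: Compute ||x|| (intermediates to 6 decimals).
||x|| = sqrt((-7.3441)^2 + (-2.3854)^2) = 7.721783
Step 2: Project.
Since ||x|| > R, scale = R/||x|| = 1/7.721783 = 0.129504, proj(x) = scale * x
proj(x) = [-0.95109, -0.308919]
Step 3: Dot product.
a^T * proj(x) = -4*(-0.95109) + 0*(-0.308919) = 3.8044


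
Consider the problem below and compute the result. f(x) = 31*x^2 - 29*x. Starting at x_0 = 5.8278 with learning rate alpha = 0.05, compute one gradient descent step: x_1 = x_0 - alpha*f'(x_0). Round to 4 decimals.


We compute the gradient at x_0 and apply the update.
f'(x) = 62*x - 29
f'(5.8278) = 62*5.8278 - 29 = 332.3236
x_1 = 5.8278 - 0.05*332.3236 = -10.7884


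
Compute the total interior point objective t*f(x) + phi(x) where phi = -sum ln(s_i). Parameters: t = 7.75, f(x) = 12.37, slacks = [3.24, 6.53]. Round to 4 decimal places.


Step 1: Compute log-barrier.
ln values: [1.1756, 1.8764]
phi = -(1.1756 + 1.8764) = -3.052
Step 2: Compute augmented objective.
t*f(x) = 7.75*12.37 = 95.8675
Total = 95.8675 - 3.052 = 92.8155


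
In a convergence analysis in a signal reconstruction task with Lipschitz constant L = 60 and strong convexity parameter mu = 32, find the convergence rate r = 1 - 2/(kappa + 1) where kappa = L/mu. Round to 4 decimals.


Step 1: Compute the condition number.
kappa = L/mu = 60/32 = 1.875
Step 2: Compute the convergence rate.
r = 1 - 2/(kappa + 1) = 1 - 2*mu/(L + mu) = (L - mu)/(L + mu) = 28/92 = 0.3043


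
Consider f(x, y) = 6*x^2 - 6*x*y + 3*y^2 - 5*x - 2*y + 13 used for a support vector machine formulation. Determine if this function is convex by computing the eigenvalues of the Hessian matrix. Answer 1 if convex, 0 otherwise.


The Hessian of f(x,y) = 6*x^2 - 6*x*y + 3*y^2 - 5*x - 2*y + 13 is:
H = [[12, -6], [-6, 6]]
Trace = 12 + 6 = 18
Determinant = 12*6 - (-6)^2 = 36
Discriminant = (18)^2 - 4*36 = 180.0
Eigenvalues: lambda_1 = 2.2918, lambda_2 = 15.7082
The function is convex.

1


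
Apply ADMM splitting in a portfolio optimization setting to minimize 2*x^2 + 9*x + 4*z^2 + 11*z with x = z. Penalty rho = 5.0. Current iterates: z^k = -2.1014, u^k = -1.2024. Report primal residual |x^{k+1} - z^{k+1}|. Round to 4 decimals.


ADMM iteration with rho = 5.0, z^k = -2.1014, u^k = -1.2024
Step 1: x-update.
Minimize 2*x^2 + 9*x + (5.0/2)*(x + 2.1014 - 1.2024)^2
FOC: (2*2 + 5.0)*x = -9 + 5.0*(-2.1014 + 1.2024)
x^{k+1} = -1.4994
Step 2: z-update.
Minimize 4*z^2 + 11*z + (5.0/2)*(-1.4994 - z - 1.2024)^2
FOC: (2*4 + 5.0)*z = -11 + 5.0*(-1.4994 - 1.2024)
z^{k+1} = -1.8853
Step 3: u-update.
u^{k+1} = -1.2024 - 1.4994 + 1.8853 = -0.8165
Step 4: Primal residual = |-1.4994 + 1.8853| = 0.3859


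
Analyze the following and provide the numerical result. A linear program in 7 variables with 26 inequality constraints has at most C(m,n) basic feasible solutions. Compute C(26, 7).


Each vertex corresponds to some choice of n active constraints out of m, so the number of vertices is at most C(m, n) = m! / (n!(m-n)!).
m = 26, n = 7
Numerator: 26 * 25 * 24 * 23 * 22 * 21 * 20
Denominator: 7! = 5040
C(26, 7) = 657800


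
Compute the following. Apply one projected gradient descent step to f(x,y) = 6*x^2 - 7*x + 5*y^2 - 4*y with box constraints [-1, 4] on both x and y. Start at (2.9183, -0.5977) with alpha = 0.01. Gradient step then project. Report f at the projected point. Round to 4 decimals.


Step 1: Compute gradient at (2.9183, -0.5977).
grad_x = 2*6*2.9183 - 7 = 28.0196
grad_y = 2*5*-0.5977 - 4 = -9.977
Step 2: Gradient step.
x_raw = 2.9183 - 0.01*28.0196 = 2.6381
y_raw = -0.5977 - 0.01*-9.977 = -0.4979
Step 3: Project onto [-1, 4].
x_proj = clip(2.6381) = 2.6381
y_proj = clip(-0.4979) = -0.4979
Step 4: Evaluate f.
f(2.6381, -0.4979) = 26.5222


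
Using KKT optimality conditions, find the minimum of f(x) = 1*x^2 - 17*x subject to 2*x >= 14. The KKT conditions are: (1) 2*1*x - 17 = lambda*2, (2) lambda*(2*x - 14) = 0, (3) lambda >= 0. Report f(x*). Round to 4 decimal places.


Step 1: Try lambda = 0 (constraint inactive).
Stationarity: 2*1*x - 17 = 0
x* = 17/(2*1) = 8.5
Check constraint: 2*8.5 = 17.0 >= 14 -- satisfied.
Step 2: Compute optimal value.
f(x*) = 1*8.5^2 - 17*8.5 = -72.25


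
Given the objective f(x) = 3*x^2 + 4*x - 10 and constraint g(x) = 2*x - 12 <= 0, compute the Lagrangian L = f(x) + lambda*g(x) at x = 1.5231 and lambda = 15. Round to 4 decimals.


Step 1: Evaluate f(x).
f(1.5231) = 3*1.5231^2 + 4*1.5231 - 10 = 3.0519
Step 2: Evaluate g(x).
g(1.5231) = 2*1.5231 - 12 = -8.9538
Step 3: Compute Lagrangian.
L = 3.0519 + 15*-8.9538 = -131.2551


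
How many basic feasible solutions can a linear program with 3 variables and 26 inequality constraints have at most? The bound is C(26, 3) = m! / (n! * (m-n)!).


Each vertex corresponds to some choice of n active constraints out of m, so the number of vertices is at most C(m, n) = m! / (n!(m-n)!).
m = 26, n = 3
Numerator: 26 * 25 * 24
Denominator: 3! = 6
C(26, 3) = 2600


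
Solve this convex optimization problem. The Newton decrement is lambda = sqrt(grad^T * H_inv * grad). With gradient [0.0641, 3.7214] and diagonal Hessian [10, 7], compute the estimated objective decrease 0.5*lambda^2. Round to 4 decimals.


Step 1: H is diagonal, so H^(-1) * g = [0.0064, 0.5316].
Step 2: g^T H^(-1) g = sum_i g_i^2 / H_ii
  = (0.0641)^2/10 + (3.7214)^2/7
  = 0.0004 + 1.9784 = 1.9788
Step 3: Objective decrease = 0.5 * g^T H^(-1) g = 0.9894


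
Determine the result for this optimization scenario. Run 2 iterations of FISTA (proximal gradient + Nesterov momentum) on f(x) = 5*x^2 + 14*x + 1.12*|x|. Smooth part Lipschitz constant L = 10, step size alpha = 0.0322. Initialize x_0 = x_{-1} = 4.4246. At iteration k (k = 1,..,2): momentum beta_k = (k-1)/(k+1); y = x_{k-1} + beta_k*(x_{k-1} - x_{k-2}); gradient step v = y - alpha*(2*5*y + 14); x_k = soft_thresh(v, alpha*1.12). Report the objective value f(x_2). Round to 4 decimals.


FISTA on f(x) = 5*x^2 + 14*x + 1.12*|x|
L = 10, alpha = 0.0322
Iteration 1: beta = 0.0, y = 4.4246 + 0.0*(4.4246 - 4.4246) = 4.4246
  grad(y) = 58.246, v = y - alpha*grad = 2.5491
  prox(v) = soft_thresh(2.5491, 0.0361) = 2.513
Iteration 2: beta = 0.3333, y = 2.513 + 0.3333*(2.513 - 4.4246) = 1.8758
  grad(y) = 32.7582, v = y - alpha*grad = 0.821
  prox(v) = soft_thresh(0.821, 0.0361) = 0.7849
f(x_2) = 5*0.7849^2 + 14*0.7849 + 1.12*|0.7849| = 14.949


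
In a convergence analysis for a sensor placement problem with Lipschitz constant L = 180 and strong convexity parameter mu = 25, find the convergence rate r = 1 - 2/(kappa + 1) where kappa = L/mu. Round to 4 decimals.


Step 1: Compute the condition number.
kappa = L/mu = 180/25 = 7.2
Step 2: Compute the convergence rate.
r = 1 - 2/(kappa + 1) = 1 - 2*mu/(L + mu) = (L - mu)/(L + mu) = 155/205 = 0.7561


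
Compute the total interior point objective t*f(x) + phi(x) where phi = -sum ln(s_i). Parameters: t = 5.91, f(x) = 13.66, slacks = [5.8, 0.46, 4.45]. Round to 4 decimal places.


Step 1: Compute log-barrier.
ln values: [1.7579, -0.7765, 1.4929]
phi = -(1.7579 - 0.7765 + 1.4929) = -2.4742
Step 2: Compute augmented objective.
t*f(x) = 5.91*13.66 = 80.7306
Total = 80.7306 - 2.4742 = 78.2564


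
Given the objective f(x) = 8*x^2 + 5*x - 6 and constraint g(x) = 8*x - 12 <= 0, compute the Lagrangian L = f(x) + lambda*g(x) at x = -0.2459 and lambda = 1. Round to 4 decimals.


Step 1: Evaluate f(x).
f(-0.2459) = 8*(-0.2459)^2 + 5*(-0.2459) - 6 = -6.7458
Step 2: Evaluate g(x).
g(-0.2459) = 8*-0.2459 - 12 = -13.9672
Step 3: Compute Lagrangian.
L = -6.7458 + 1*-13.9672 = -20.713


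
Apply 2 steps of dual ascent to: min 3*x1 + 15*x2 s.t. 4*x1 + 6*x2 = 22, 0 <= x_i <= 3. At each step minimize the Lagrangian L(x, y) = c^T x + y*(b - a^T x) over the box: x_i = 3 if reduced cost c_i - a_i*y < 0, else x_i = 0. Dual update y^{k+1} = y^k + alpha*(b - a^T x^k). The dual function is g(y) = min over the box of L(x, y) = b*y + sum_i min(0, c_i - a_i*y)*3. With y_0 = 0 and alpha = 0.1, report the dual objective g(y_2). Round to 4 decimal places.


Dual ascent for LP: min 3*x1 + 15*x2, 4*x1 + 6*x2 = 22, 0 <= x_i <= 3
Step 1: y^k = 0.0, reduced costs: (3.0, 15.0)
  x^k = (0.0, 0.0), subgradient = b - a^T x = 22.0
  y^{k+1} = 0.0 + 0.1*22.0 = 2.2
Step 2: y^k = 2.2, reduced costs: (-5.8, 1.8)
  x^k = (3.0, 0.0), subgradient = b - a^T x = 10.0
  y^{k+1} = 2.2 + 0.1*10.0 = 3.2
Dual objective at y_2 = 3.2: reduced costs (-9.8, -4.2), box minimizer x = (3.0, 3.0)
g(y_2) = b*y + (c1 - a1*y)*x1 + (c2 - a2*y)*x2 = 22*3.2 + (-9.8)*3.0 + (-4.2)*3.0 = 70.4 - 29.4 - 12.6 = 28.4


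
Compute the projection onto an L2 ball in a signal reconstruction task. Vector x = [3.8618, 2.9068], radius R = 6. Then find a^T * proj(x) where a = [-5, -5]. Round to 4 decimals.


Step 1: Compute ||x|| (intermediates to 6 decimals).
||x|| = sqrt(3.8618^2 + 2.9068^2) = 4.833527
Step 2: Project.
Since ||x|| <= R, proj = x (no scaling needed).
proj(x) = [3.8618, 2.9068]
Step 3: Dot product.
a^T * proj(x) = -5*3.8618 - 5*2.9068 = -33.843


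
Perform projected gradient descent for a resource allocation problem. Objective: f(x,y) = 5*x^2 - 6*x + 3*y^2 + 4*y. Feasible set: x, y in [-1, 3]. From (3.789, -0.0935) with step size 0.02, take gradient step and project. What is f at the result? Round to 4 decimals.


Step 1: Compute gradient at (3.789, -0.0935).
grad_x = 2*5*3.789 - 6 = 31.89
grad_y = 2*3*-0.0935 + 4 = 3.439
Step 2: Gradient step.
x_raw = 3.789 - 0.02*31.89 = 3.1512
y_raw = -0.0935 - 0.02*3.439 = -0.1623
Step 3: Project onto [-1, 3].
x_proj = clip(3.1512) = 3.0
y_proj = clip(-0.1623) = -0.1623
Step 4: Evaluate f.
f(3.0, -0.1623) = 26.4299


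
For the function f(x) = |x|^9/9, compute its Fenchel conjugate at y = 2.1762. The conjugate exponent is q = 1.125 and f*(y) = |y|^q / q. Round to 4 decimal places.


The conjugate exponent q satisfies 1/p + 1/q = 1.
p = 9, so q = 9/(9 - 1) = 1.125
|y|^q = 2.1762^1.125 = 2.3983
f*(2.1762) = 2.3983 / 1.125 = 2.1319


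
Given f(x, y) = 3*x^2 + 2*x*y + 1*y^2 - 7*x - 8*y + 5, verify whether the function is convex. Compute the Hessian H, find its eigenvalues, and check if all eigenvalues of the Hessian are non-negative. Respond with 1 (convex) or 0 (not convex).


The Hessian of f(x,y) = 3*x^2 + 2*x*y + 1*y^2 - 7*x - 8*y + 5 is:
H = [[6, 2], [2, 2]]
Trace = 6 + 2 = 8
Determinant = 6*2 - (2)^2 = 8
Discriminant = (8)^2 - 4*8 = 32.0
Eigenvalues: lambda_1 = 1.1716, lambda_2 = 6.8284
The function is convex.

1


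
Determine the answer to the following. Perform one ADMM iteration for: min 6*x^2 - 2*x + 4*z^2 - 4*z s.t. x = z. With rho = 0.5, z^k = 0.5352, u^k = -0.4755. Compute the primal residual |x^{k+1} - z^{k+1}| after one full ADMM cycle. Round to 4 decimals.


ADMM iteration with rho = 0.5, z^k = 0.5352, u^k = -0.4755
Step 1: x-update.
Minimize 6*x^2 - 2*x + (0.5/2)*(x - 0.5352 - 0.4755)^2
FOC: (2*6 + 0.5)*x = 2 + 0.5*(0.5352 + 0.4755)
x^{k+1} = 0.2004
Step 2: z-update.
Minimize 4*z^2 - 4*z + (0.5/2)*(0.2004 - z - 0.4755)^2
FOC: (2*4 + 0.5)*z = 4 + 0.5*(0.2004 - 0.4755)
z^{k+1} = 0.4544
Step 3: u-update.
u^{k+1} = -0.4755 + 0.2004 - 0.4544 = -0.7295
Step 4: Primal residual = |0.2004 - 0.4544| = 0.254


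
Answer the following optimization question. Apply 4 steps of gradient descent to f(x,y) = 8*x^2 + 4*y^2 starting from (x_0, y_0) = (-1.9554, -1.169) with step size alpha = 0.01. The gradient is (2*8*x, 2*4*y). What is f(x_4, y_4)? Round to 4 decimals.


Gradient descent on f(x,y) = 8*x^2 + 4*y^2.
Starting point: (-1.9554, -1.169), alpha = 0.01
Step 1: grad_x = 2*8*-1.9554 = -31.2864, grad_y = 2*4*-1.169 = -9.352
  x_1 = -1.9554 - 0.01*-31.2864 = -1.6425
  y_1 = -1.169 - 0.01*-9.352 = -1.0755
Step 2: grad_x = 2*8*-1.6425 = -26.2806, grad_y = 2*4*-1.0755 = -8.6038
  x_2 = -1.6425 - 0.01*-26.2806 = -1.3797
  y_2 = -1.0755 - 0.01*-8.6038 = -0.9894
Step 3: grad_x = 2*8*-1.3797 = -22.0757, grad_y = 2*4*-0.9894 = -7.9155
  x_3 = -1.3797 - 0.01*-22.0757 = -1.159
  y_3 = -0.9894 - 0.01*-7.9155 = -0.9103
Step 4: grad_x = 2*8*-1.159 = -18.5436, grad_y = 2*4*-0.9103 = -7.2823
  x_4 = -1.159 - 0.01*-18.5436 = -0.9735
  y_4 = -0.9103 - 0.01*-7.2823 = -0.8375
f(-0.9735, -0.8375) = 8*(-0.9735)^2 + 4*(-0.8375)^2 = 10.3876
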